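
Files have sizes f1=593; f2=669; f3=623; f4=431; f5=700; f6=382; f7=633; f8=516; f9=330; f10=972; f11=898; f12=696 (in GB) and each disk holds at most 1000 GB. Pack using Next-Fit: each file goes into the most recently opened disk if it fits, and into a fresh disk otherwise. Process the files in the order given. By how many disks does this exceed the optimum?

2

Next-Fit: [593] [669] [623] [431] [700] [382] [633] [516,330] [972] [898] [696] → 11 disks.
9 files exceed 500 GB (half the capacity), and no two of those can share a disk, so at least 9 disks are needed.
An optimal packing achieves that bound: [972] [898] [700] [696] [669,330] [633] [623] [593,382] [516,431] → 9 disks.
Excess: 11 − 9 = 2.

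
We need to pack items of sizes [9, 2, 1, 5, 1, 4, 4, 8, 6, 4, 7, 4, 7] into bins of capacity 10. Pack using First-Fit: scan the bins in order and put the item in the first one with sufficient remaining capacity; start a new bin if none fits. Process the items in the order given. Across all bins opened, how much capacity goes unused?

18

Put 9 in bin 1; 1 remain.
Put 2 in bin 2; 8 remain.
Put 1 in bin 1; 0 remain.
Put 5 in bin 2; 3 remain.
Put 1 in bin 2; 2 remain.
Put 4 in bin 3; 6 remain.
Put 4 in bin 3; 2 remain.
Put 8 in bin 4; 2 remain.
Put 6 in bin 5; 4 remain.
Put 4 in bin 5; 0 remain.
Put 7 in bin 6; 3 remain.
Put 4 in bin 7; 6 remain.
Put 7 in bin 8; 3 remain.
8 bins × 10 = 80; used 62; unused 18.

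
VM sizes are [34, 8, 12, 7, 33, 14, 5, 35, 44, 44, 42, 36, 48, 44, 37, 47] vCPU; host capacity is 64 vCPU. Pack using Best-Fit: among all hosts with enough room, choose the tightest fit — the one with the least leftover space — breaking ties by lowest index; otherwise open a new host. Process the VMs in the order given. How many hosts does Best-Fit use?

host 1: place 34 vCPU, 30 vCPU left
host 1: place 8 vCPU, 22 vCPU left
host 1: place 12 vCPU, 10 vCPU left
host 1: place 7 vCPU, 3 vCPU left
host 2: place 33 vCPU, 31 vCPU left
host 2: place 14 vCPU, 17 vCPU left
host 2: place 5 vCPU, 12 vCPU left
host 3: place 35 vCPU, 29 vCPU left
host 4: place 44 vCPU, 20 vCPU left
host 5: place 44 vCPU, 20 vCPU left
host 6: place 42 vCPU, 22 vCPU left
host 7: place 36 vCPU, 28 vCPU left
host 8: place 48 vCPU, 16 vCPU left
host 9: place 44 vCPU, 20 vCPU left
host 10: place 37 vCPU, 27 vCPU left
host 11: place 47 vCPU, 17 vCPU left
Final hosts: [34,8,12,7] [33,14,5] [35] [44] [44] [42] [36] [48] [44] [37] [47].

11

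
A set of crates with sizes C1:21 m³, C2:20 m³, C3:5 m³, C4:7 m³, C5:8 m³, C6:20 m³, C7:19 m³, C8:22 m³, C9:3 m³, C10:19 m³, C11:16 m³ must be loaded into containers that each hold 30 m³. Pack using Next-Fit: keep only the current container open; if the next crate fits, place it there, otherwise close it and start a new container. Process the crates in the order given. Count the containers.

8

C1 (21 m³) → container 1 (remaining 9 m³)
C2 (20 m³) → container 2 (remaining 10 m³)
C3 (5 m³) → container 2 (remaining 5 m³)
C4 (7 m³) → container 3 (remaining 23 m³)
C5 (8 m³) → container 3 (remaining 15 m³)
C6 (20 m³) → container 4 (remaining 10 m³)
C7 (19 m³) → container 5 (remaining 11 m³)
C8 (22 m³) → container 6 (remaining 8 m³)
C9 (3 m³) → container 6 (remaining 5 m³)
C10 (19 m³) → container 7 (remaining 11 m³)
C11 (16 m³) → container 8 (remaining 14 m³)
Final containers: [21] [20,5] [7,8] [20] [19] [22,3] [19] [16].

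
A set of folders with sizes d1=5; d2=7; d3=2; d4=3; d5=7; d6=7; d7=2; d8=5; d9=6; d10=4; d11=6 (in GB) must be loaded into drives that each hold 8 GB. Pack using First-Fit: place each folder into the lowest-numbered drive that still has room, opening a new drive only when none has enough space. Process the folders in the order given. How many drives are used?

9

Put d1 (5 GB) in drive 1; 3 GB remain.
Put d2 (7 GB) in drive 2; 1 GB remain.
Put d3 (2 GB) in drive 1; 1 GB remain.
Put d4 (3 GB) in drive 3; 5 GB remain.
Put d5 (7 GB) in drive 4; 1 GB remain.
Put d6 (7 GB) in drive 5; 1 GB remain.
Put d7 (2 GB) in drive 3; 3 GB remain.
Put d8 (5 GB) in drive 6; 3 GB remain.
Put d9 (6 GB) in drive 7; 2 GB remain.
Put d10 (4 GB) in drive 8; 4 GB remain.
Put d11 (6 GB) in drive 9; 2 GB remain.
Final drives: [5,2] [7] [3,2] [7] [7] [5] [6] [4] [6].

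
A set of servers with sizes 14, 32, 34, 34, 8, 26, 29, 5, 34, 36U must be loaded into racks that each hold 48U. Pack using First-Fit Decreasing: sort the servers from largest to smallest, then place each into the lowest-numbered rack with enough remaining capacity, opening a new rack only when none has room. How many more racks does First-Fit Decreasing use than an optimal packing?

0

First-Fit Decreasing: [36,8] [34,14] [34,5] [34] [32] [29] [26] → 7 racks.
7 servers exceed 24U (half the capacity), and no two of those can share a rack, so at least 7 racks are needed.
So 7 is already optimal.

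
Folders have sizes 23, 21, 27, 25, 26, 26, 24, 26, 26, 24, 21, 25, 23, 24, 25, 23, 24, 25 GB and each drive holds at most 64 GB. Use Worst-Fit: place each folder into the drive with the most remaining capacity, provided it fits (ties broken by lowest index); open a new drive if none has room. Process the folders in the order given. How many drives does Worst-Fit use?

9

drive 1: place 23 GB, 41 GB left
drive 1: place 21 GB, 20 GB left
drive 2: place 27 GB, 37 GB left
drive 2: place 25 GB, 12 GB left
drive 3: place 26 GB, 38 GB left
drive 3: place 26 GB, 12 GB left
drive 4: place 24 GB, 40 GB left
drive 4: place 26 GB, 14 GB left
drive 5: place 26 GB, 38 GB left
drive 5: place 24 GB, 14 GB left
drive 6: place 21 GB, 43 GB left
drive 6: place 25 GB, 18 GB left
drive 7: place 23 GB, 41 GB left
drive 7: place 24 GB, 17 GB left
drive 8: place 25 GB, 39 GB left
drive 8: place 23 GB, 16 GB left
drive 9: place 24 GB, 40 GB left
drive 9: place 25 GB, 15 GB left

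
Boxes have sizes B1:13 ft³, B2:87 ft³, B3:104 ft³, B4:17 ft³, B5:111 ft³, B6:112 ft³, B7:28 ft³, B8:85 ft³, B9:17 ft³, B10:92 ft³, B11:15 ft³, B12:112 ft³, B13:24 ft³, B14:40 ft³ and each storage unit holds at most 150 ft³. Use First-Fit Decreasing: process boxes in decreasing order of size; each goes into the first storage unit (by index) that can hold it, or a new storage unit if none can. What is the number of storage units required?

7 storage units

Sorted descending: 112, 112, 111, 104, 92, 87, 85, 40, 28, 24, 17, 17, 15, 13.
Put 112 ft³ in storage unit 1; 38 ft³ remain.
Put 112 ft³ in storage unit 2; 38 ft³ remain.
Put 111 ft³ in storage unit 3; 39 ft³ remain.
Put 104 ft³ in storage unit 4; 46 ft³ remain.
Put 92 ft³ in storage unit 5; 58 ft³ remain.
Put 87 ft³ in storage unit 6; 63 ft³ remain.
Put 85 ft³ in storage unit 7; 65 ft³ remain.
Put 40 ft³ in storage unit 4; 6 ft³ remain.
Put 28 ft³ in storage unit 1; 10 ft³ remain.
Put 24 ft³ in storage unit 2; 14 ft³ remain.
Put 17 ft³ in storage unit 3; 22 ft³ remain.
Put 17 ft³ in storage unit 3; 5 ft³ remain.
Put 15 ft³ in storage unit 5; 43 ft³ remain.
Put 13 ft³ in storage unit 2; 1 ft³ remain.
Final storage units: [112,28] [112,24,13] [111,17,17] [104,40] [92,15] [87] [85].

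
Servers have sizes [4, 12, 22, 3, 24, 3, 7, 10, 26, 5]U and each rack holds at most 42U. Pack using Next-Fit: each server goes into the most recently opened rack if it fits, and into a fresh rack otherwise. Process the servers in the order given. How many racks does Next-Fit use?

Put 4U in rack 1; 38U remain.
Put 12U in rack 1; 26U remain.
Put 22U in rack 1; 4U remain.
Put 3U in rack 1; 1U remain.
Put 24U in rack 2; 18U remain.
Put 3U in rack 2; 15U remain.
Put 7U in rack 2; 8U remain.
Put 10U in rack 3; 32U remain.
Put 26U in rack 3; 6U remain.
Put 5U in rack 3; 1U remain.

3 racks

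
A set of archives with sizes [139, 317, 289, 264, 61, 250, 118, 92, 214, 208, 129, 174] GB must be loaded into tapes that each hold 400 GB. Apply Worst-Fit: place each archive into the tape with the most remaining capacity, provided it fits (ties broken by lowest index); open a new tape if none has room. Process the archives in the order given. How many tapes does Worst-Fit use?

139 GB → tape 1 (remaining 261 GB)
317 GB → tape 2 (remaining 83 GB)
289 GB → tape 3 (remaining 111 GB)
264 GB → tape 4 (remaining 136 GB)
61 GB → tape 1 (remaining 200 GB)
250 GB → tape 5 (remaining 150 GB)
118 GB → tape 1 (remaining 82 GB)
92 GB → tape 5 (remaining 58 GB)
214 GB → tape 6 (remaining 186 GB)
208 GB → tape 7 (remaining 192 GB)
129 GB → tape 7 (remaining 63 GB)
174 GB → tape 6 (remaining 12 GB)
Final tapes: [139,61,118] [317] [289] [264] [250,92] [214,174] [208,129].

7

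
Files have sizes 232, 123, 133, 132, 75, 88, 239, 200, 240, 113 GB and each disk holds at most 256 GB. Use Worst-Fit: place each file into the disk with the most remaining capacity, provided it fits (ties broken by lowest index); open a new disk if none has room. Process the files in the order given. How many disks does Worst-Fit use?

Put 232 GB in disk 1; 24 GB remain.
Put 123 GB in disk 2; 133 GB remain.
Put 133 GB in disk 2; 0 GB remain.
Put 132 GB in disk 3; 124 GB remain.
Put 75 GB in disk 3; 49 GB remain.
Put 88 GB in disk 4; 168 GB remain.
Put 239 GB in disk 5; 17 GB remain.
Put 200 GB in disk 6; 56 GB remain.
Put 240 GB in disk 7; 16 GB remain.
Put 113 GB in disk 4; 55 GB remain.
Final disks: [232] [123,133] [132,75] [88,113] [239] [200] [240].

7 disks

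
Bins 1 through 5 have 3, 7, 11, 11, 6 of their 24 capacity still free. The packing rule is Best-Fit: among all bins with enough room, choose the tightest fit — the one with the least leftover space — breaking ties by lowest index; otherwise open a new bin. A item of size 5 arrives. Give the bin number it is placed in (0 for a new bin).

Bins with room: bin 2 (7), bin 3 (11), bin 4 (11), bin 5 (6).
Tightest fit is bin 5 with 6 free.

5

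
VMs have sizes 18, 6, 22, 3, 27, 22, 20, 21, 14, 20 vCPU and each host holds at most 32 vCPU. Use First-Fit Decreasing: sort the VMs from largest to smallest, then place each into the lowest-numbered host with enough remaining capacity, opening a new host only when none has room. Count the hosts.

7 hosts

Sorted descending: 27, 22, 22, 21, 20, 20, 18, 14, 6, 3.
27 vCPU → host 1 (remaining 5 vCPU)
22 vCPU → host 2 (remaining 10 vCPU)
22 vCPU → host 3 (remaining 10 vCPU)
21 vCPU → host 4 (remaining 11 vCPU)
20 vCPU → host 5 (remaining 12 vCPU)
20 vCPU → host 6 (remaining 12 vCPU)
18 vCPU → host 7 (remaining 14 vCPU)
14 vCPU → host 7 (remaining 0 vCPU)
6 vCPU → host 2 (remaining 4 vCPU)
3 vCPU → host 1 (remaining 2 vCPU)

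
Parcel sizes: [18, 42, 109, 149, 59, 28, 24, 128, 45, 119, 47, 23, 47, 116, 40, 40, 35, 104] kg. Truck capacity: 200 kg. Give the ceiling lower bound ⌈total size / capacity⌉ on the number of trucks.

6

Total size = 18 + 42 + 109 + 149 + 59 + 28 + 24 + 128 + 45 + 119 + 47 + 23 + 47 + 116 + 40 + 40 + 35 + 104 = 1173 kg.
⌈1173 / 200⌉ = 6.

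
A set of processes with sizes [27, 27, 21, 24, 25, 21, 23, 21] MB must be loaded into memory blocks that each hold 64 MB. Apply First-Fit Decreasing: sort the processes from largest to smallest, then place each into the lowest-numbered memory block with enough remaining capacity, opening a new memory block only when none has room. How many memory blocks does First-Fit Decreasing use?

4

Sorted descending: 27, 27, 25, 24, 23, 21, 21, 21.
Put 27 MB in memory block 1; 37 MB remain.
Put 27 MB in memory block 1; 10 MB remain.
Put 25 MB in memory block 2; 39 MB remain.
Put 24 MB in memory block 2; 15 MB remain.
Put 23 MB in memory block 3; 41 MB remain.
Put 21 MB in memory block 3; 20 MB remain.
Put 21 MB in memory block 4; 43 MB remain.
Put 21 MB in memory block 4; 22 MB remain.
Final memory blocks: [27,27] [25,24] [23,21] [21,21].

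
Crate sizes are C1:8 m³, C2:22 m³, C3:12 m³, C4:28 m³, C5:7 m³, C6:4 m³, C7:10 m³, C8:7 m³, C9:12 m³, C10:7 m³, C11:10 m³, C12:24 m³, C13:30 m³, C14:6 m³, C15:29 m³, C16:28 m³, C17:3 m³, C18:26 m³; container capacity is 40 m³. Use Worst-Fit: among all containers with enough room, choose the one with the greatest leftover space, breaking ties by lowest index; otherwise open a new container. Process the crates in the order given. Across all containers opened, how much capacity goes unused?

container 1: place C1 (8 m³), 32 m³ left
container 1: place C2 (22 m³), 10 m³ left
container 2: place C3 (12 m³), 28 m³ left
container 2: place C4 (28 m³), 0 m³ left
container 1: place C5 (7 m³), 3 m³ left
container 3: place C6 (4 m³), 36 m³ left
container 3: place C7 (10 m³), 26 m³ left
container 3: place C8 (7 m³), 19 m³ left
container 3: place C9 (12 m³), 7 m³ left
container 3: place C10 (7 m³), 0 m³ left
container 4: place C11 (10 m³), 30 m³ left
container 4: place C12 (24 m³), 6 m³ left
container 5: place C13 (30 m³), 10 m³ left
container 5: place C14 (6 m³), 4 m³ left
container 6: place C15 (29 m³), 11 m³ left
container 7: place C16 (28 m³), 12 m³ left
container 7: place C17 (3 m³), 9 m³ left
container 8: place C18 (26 m³), 14 m³ left
8 containers × 40 m³ = 320 m³; used 273 m³; unused 47 m³.

47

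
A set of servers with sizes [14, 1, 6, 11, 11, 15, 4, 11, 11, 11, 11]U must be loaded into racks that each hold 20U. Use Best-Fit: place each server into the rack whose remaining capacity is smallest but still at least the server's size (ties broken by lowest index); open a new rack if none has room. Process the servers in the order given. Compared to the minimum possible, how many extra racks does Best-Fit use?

Best-Fit: [14,1,4] [6,11] [11] [15] [11] [11] [11] [11] → 8 racks.
8 servers exceed 10U (half the capacity), and no two of those can share a rack, so at least 8 racks are needed.
So 8 is already optimal.

0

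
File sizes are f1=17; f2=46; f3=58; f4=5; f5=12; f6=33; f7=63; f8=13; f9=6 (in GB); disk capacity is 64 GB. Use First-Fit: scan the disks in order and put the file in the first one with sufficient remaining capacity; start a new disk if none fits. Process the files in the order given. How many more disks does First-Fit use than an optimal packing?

First-Fit: [17,46] [58,5] [12,33,13,6] [63] → 4 disks.
Total size 253 GB; any packing needs at least ⌈253/64⌉ = 4 disks.
So 4 is already optimal.

0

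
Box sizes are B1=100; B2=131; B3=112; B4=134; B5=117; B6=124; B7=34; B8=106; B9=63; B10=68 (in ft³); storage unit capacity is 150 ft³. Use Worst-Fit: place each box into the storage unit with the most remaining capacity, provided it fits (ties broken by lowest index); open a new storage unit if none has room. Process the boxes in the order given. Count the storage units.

8

storage unit 1: place B1 (100 ft³), 50 ft³ left
storage unit 2: place B2 (131 ft³), 19 ft³ left
storage unit 3: place B3 (112 ft³), 38 ft³ left
storage unit 4: place B4 (134 ft³), 16 ft³ left
storage unit 5: place B5 (117 ft³), 33 ft³ left
storage unit 6: place B6 (124 ft³), 26 ft³ left
storage unit 1: place B7 (34 ft³), 16 ft³ left
storage unit 7: place B8 (106 ft³), 44 ft³ left
storage unit 8: place B9 (63 ft³), 87 ft³ left
storage unit 8: place B10 (68 ft³), 19 ft³ left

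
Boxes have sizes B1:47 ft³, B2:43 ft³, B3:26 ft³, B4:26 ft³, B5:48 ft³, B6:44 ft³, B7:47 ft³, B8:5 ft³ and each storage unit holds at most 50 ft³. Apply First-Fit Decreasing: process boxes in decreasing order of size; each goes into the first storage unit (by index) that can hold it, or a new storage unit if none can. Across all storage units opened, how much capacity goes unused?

64

Sorted descending: 48, 47, 47, 44, 43, 26, 26, 5.
storage unit 1: place 48 ft³, 2 ft³ left
storage unit 2: place 47 ft³, 3 ft³ left
storage unit 3: place 47 ft³, 3 ft³ left
storage unit 4: place 44 ft³, 6 ft³ left
storage unit 5: place 43 ft³, 7 ft³ left
storage unit 6: place 26 ft³, 24 ft³ left
storage unit 7: place 26 ft³, 24 ft³ left
storage unit 4: place 5 ft³, 1 ft³ left
7 storage units × 50 ft³ = 350 ft³; used 286 ft³; unused 64 ft³.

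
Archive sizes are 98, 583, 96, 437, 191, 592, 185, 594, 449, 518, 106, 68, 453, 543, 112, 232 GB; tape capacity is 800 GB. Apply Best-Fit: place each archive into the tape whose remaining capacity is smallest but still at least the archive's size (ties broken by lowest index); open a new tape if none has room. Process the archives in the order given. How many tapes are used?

8

tape 1: place 98 GB, 702 GB left
tape 1: place 583 GB, 119 GB left
tape 1: place 96 GB, 23 GB left
tape 2: place 437 GB, 363 GB left
tape 2: place 191 GB, 172 GB left
tape 3: place 592 GB, 208 GB left
tape 3: place 185 GB, 23 GB left
tape 4: place 594 GB, 206 GB left
tape 5: place 449 GB, 351 GB left
tape 6: place 518 GB, 282 GB left
tape 2: place 106 GB, 66 GB left
tape 4: place 68 GB, 138 GB left
tape 7: place 453 GB, 347 GB left
tape 8: place 543 GB, 257 GB left
tape 4: place 112 GB, 26 GB left
tape 8: place 232 GB, 25 GB left
Final tapes: [98,583,96] [437,191,106] [592,185] [594,68,112] [449] [518] [453] [543,232].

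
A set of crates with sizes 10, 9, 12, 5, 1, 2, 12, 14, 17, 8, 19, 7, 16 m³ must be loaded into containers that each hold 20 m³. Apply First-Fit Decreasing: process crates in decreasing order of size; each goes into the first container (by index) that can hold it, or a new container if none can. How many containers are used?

Sorted descending: 19, 17, 16, 14, 12, 12, 10, 9, 8, 7, 5, 2, 1.
Put 19 m³ in container 1; 1 m³ remain.
Put 17 m³ in container 2; 3 m³ remain.
Put 16 m³ in container 3; 4 m³ remain.
Put 14 m³ in container 4; 6 m³ remain.
Put 12 m³ in container 5; 8 m³ remain.
Put 12 m³ in container 6; 8 m³ remain.
Put 10 m³ in container 7; 10 m³ remain.
Put 9 m³ in container 7; 1 m³ remain.
Put 8 m³ in container 5; 0 m³ remain.
Put 7 m³ in container 6; 1 m³ remain.
Put 5 m³ in container 4; 1 m³ remain.
Put 2 m³ in container 2; 1 m³ remain.
Put 1 m³ in container 1; 0 m³ remain.
Final containers: [19,1] [17,2] [16] [14,5] [12,8] [12,7] [10,9].

7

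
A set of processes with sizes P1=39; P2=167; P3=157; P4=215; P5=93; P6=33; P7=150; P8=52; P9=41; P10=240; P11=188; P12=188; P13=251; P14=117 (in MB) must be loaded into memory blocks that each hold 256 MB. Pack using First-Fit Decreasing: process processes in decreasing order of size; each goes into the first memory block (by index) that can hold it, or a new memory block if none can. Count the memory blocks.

9

Sorted descending: 251, 240, 215, 188, 188, 167, 157, 150, 117, 93, 52, 41, 39, 33.
251 MB → memory block 1 (remaining 5 MB)
240 MB → memory block 2 (remaining 16 MB)
215 MB → memory block 3 (remaining 41 MB)
188 MB → memory block 4 (remaining 68 MB)
188 MB → memory block 5 (remaining 68 MB)
167 MB → memory block 6 (remaining 89 MB)
157 MB → memory block 7 (remaining 99 MB)
150 MB → memory block 8 (remaining 106 MB)
117 MB → memory block 9 (remaining 139 MB)
93 MB → memory block 7 (remaining 6 MB)
52 MB → memory block 4 (remaining 16 MB)
41 MB → memory block 3 (remaining 0 MB)
39 MB → memory block 5 (remaining 29 MB)
33 MB → memory block 6 (remaining 56 MB)
Final memory blocks: [251] [240] [215,41] [188,52] [188,39] [167,33] [157,93] [150] [117].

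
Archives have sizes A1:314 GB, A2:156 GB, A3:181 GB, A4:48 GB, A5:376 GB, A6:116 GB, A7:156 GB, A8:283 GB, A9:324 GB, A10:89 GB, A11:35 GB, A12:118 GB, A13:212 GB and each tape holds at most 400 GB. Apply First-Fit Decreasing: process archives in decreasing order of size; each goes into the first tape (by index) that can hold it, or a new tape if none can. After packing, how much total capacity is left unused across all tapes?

392

Sorted descending: 376, 324, 314, 283, 212, 181, 156, 156, 118, 116, 89, 48, 35.
tape 1: place 376 GB, 24 GB left
tape 2: place 324 GB, 76 GB left
tape 3: place 314 GB, 86 GB left
tape 4: place 283 GB, 117 GB left
tape 5: place 212 GB, 188 GB left
tape 5: place 181 GB, 7 GB left
tape 6: place 156 GB, 244 GB left
tape 6: place 156 GB, 88 GB left
tape 7: place 118 GB, 282 GB left
tape 4: place 116 GB, 1 GB left
tape 7: place 89 GB, 193 GB left
tape 2: place 48 GB, 28 GB left
tape 3: place 35 GB, 51 GB left
7 tapes × 400 GB = 2800 GB; used 2408 GB; unused 392 GB.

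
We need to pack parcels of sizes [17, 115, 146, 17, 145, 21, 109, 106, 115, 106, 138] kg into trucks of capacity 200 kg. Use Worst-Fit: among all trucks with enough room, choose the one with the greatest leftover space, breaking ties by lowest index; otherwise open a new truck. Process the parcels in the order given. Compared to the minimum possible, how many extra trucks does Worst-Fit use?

0

Worst-Fit: [17,115,17] [146] [145,21] [109] [106] [115] [106] [138] → 8 trucks.
8 parcels exceed 100 kg (half the capacity), and no two of those can share a truck, so at least 8 trucks are needed.
So 8 is already optimal.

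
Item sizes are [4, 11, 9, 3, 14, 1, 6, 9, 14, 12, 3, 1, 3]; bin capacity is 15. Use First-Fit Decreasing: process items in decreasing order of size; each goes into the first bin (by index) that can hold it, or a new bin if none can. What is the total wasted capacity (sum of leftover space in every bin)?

Sorted descending: 14, 14, 12, 11, 9, 9, 6, 4, 3, 3, 3, 1, 1.
14 → bin 1 (remaining 1)
14 → bin 2 (remaining 1)
12 → bin 3 (remaining 3)
11 → bin 4 (remaining 4)
9 → bin 5 (remaining 6)
9 → bin 6 (remaining 6)
6 → bin 5 (remaining 0)
4 → bin 4 (remaining 0)
3 → bin 3 (remaining 0)
3 → bin 6 (remaining 3)
3 → bin 6 (remaining 0)
1 → bin 1 (remaining 0)
1 → bin 2 (remaining 0)
6 bins × 15 = 90; used 90; unused 0.

0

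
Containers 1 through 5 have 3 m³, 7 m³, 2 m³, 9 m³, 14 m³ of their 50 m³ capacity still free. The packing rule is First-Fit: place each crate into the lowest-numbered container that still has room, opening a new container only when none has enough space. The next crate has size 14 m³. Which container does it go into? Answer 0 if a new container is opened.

Containers with room: container 5 (14 m³).
The first with room is container 5.

5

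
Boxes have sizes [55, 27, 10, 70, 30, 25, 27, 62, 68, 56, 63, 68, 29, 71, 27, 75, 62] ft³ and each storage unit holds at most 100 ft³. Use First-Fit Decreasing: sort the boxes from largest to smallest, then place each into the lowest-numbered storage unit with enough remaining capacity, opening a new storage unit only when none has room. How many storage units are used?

10 storage units

Sorted descending: 75, 71, 70, 68, 68, 63, 62, 62, 56, 55, 30, 29, 27, 27, 27, 25, 10.
Put 75 ft³ in storage unit 1; 25 ft³ remain.
Put 71 ft³ in storage unit 2; 29 ft³ remain.
Put 70 ft³ in storage unit 3; 30 ft³ remain.
Put 68 ft³ in storage unit 4; 32 ft³ remain.
Put 68 ft³ in storage unit 5; 32 ft³ remain.
Put 63 ft³ in storage unit 6; 37 ft³ remain.
Put 62 ft³ in storage unit 7; 38 ft³ remain.
Put 62 ft³ in storage unit 8; 38 ft³ remain.
Put 56 ft³ in storage unit 9; 44 ft³ remain.
Put 55 ft³ in storage unit 10; 45 ft³ remain.
Put 30 ft³ in storage unit 3; 0 ft³ remain.
Put 29 ft³ in storage unit 2; 0 ft³ remain.
Put 27 ft³ in storage unit 4; 5 ft³ remain.
Put 27 ft³ in storage unit 5; 5 ft³ remain.
Put 27 ft³ in storage unit 6; 10 ft³ remain.
Put 25 ft³ in storage unit 1; 0 ft³ remain.
Put 10 ft³ in storage unit 6; 0 ft³ remain.
Final storage units: [75,25] [71,29] [70,30] [68,27] [68,27] [63,27,10] [62] [62] [56] [55].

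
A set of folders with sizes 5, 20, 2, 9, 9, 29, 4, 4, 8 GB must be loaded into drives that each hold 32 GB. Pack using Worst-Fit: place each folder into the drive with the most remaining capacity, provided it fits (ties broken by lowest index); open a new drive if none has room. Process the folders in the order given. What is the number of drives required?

4 drives

drive 1: place 5 GB, 27 GB left
drive 1: place 20 GB, 7 GB left
drive 1: place 2 GB, 5 GB left
drive 2: place 9 GB, 23 GB left
drive 2: place 9 GB, 14 GB left
drive 3: place 29 GB, 3 GB left
drive 2: place 4 GB, 10 GB left
drive 2: place 4 GB, 6 GB left
drive 4: place 8 GB, 24 GB left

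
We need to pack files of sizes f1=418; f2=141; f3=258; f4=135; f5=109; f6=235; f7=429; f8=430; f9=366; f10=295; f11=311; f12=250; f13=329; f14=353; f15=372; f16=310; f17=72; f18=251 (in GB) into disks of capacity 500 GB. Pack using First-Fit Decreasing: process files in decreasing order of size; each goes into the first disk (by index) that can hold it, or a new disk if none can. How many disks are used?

Sorted descending: 430, 429, 418, 372, 366, 353, 329, 311, 310, 295, 258, 251, 250, 235, 141, 135, 109, 72.
disk 1: place 430 GB, 70 GB left
disk 2: place 429 GB, 71 GB left
disk 3: place 418 GB, 82 GB left
disk 4: place 372 GB, 128 GB left
disk 5: place 366 GB, 134 GB left
disk 6: place 353 GB, 147 GB left
disk 7: place 329 GB, 171 GB left
disk 8: place 311 GB, 189 GB left
disk 9: place 310 GB, 190 GB left
disk 10: place 295 GB, 205 GB left
disk 11: place 258 GB, 242 GB left
disk 12: place 251 GB, 249 GB left
disk 13: place 250 GB, 250 GB left
disk 11: place 235 GB, 7 GB left
disk 6: place 141 GB, 6 GB left
disk 7: place 135 GB, 36 GB left
disk 4: place 109 GB, 19 GB left
disk 3: place 72 GB, 10 GB left

13 disks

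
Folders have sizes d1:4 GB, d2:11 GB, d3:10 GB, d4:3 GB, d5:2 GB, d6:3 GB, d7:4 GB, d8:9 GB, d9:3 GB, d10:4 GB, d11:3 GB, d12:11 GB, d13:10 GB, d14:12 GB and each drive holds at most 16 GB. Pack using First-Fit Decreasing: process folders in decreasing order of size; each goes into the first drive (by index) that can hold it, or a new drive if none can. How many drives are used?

6 drives

Sorted descending: 12, 11, 11, 10, 10, 9, 4, 4, 4, 3, 3, 3, 3, 2.
Put 12 GB in drive 1; 4 GB remain.
Put 11 GB in drive 2; 5 GB remain.
Put 11 GB in drive 3; 5 GB remain.
Put 10 GB in drive 4; 6 GB remain.
Put 10 GB in drive 5; 6 GB remain.
Put 9 GB in drive 6; 7 GB remain.
Put 4 GB in drive 1; 0 GB remain.
Put 4 GB in drive 2; 1 GB remain.
Put 4 GB in drive 3; 1 GB remain.
Put 3 GB in drive 4; 3 GB remain.
Put 3 GB in drive 4; 0 GB remain.
Put 3 GB in drive 5; 3 GB remain.
Put 3 GB in drive 5; 0 GB remain.
Put 2 GB in drive 6; 5 GB remain.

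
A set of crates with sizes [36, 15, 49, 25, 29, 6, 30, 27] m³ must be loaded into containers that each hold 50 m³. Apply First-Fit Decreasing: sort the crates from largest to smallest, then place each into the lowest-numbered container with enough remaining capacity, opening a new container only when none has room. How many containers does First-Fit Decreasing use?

6

Sorted descending: 49, 36, 30, 29, 27, 25, 15, 6.
container 1: place 49 m³, 1 m³ left
container 2: place 36 m³, 14 m³ left
container 3: place 30 m³, 20 m³ left
container 4: place 29 m³, 21 m³ left
container 5: place 27 m³, 23 m³ left
container 6: place 25 m³, 25 m³ left
container 3: place 15 m³, 5 m³ left
container 2: place 6 m³, 8 m³ left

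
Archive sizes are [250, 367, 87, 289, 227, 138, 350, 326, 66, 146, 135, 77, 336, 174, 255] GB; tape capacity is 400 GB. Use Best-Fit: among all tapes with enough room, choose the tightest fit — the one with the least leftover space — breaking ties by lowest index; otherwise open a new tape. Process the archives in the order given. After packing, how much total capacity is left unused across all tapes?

250 GB → tape 1 (remaining 150 GB)
367 GB → tape 2 (remaining 33 GB)
87 GB → tape 1 (remaining 63 GB)
289 GB → tape 3 (remaining 111 GB)
227 GB → tape 4 (remaining 173 GB)
138 GB → tape 4 (remaining 35 GB)
350 GB → tape 5 (remaining 50 GB)
326 GB → tape 6 (remaining 74 GB)
66 GB → tape 6 (remaining 8 GB)
146 GB → tape 7 (remaining 254 GB)
135 GB → tape 7 (remaining 119 GB)
77 GB → tape 3 (remaining 34 GB)
336 GB → tape 8 (remaining 64 GB)
174 GB → tape 9 (remaining 226 GB)
255 GB → tape 10 (remaining 145 GB)
10 tapes × 400 GB = 4000 GB; used 3223 GB; unused 777 GB.

777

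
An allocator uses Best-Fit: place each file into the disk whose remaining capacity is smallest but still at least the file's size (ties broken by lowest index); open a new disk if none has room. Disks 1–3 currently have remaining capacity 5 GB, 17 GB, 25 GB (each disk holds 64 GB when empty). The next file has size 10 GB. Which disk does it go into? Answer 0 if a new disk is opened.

Disks with room: disk 2 (17 GB), disk 3 (25 GB).
Tightest fit is disk 2 with 17 GB free.

2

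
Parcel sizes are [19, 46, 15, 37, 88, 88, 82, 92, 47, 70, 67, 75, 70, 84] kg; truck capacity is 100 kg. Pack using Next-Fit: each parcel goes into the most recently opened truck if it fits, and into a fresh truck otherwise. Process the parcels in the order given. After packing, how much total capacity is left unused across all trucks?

truck 1: place 19 kg, 81 kg left
truck 1: place 46 kg, 35 kg left
truck 1: place 15 kg, 20 kg left
truck 2: place 37 kg, 63 kg left
truck 3: place 88 kg, 12 kg left
truck 4: place 88 kg, 12 kg left
truck 5: place 82 kg, 18 kg left
truck 6: place 92 kg, 8 kg left
truck 7: place 47 kg, 53 kg left
truck 8: place 70 kg, 30 kg left
truck 9: place 67 kg, 33 kg left
truck 10: place 75 kg, 25 kg left
truck 11: place 70 kg, 30 kg left
truck 12: place 84 kg, 16 kg left
12 trucks × 100 kg = 1200 kg; used 880 kg; unused 320 kg.

320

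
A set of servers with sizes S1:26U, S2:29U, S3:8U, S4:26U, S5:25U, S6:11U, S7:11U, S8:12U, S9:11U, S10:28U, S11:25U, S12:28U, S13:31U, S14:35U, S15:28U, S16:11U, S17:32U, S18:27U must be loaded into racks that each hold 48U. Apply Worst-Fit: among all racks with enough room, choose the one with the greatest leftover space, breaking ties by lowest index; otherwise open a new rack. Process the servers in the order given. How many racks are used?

Put S1 (26U) in rack 1; 22U remain.
Put S2 (29U) in rack 2; 19U remain.
Put S3 (8U) in rack 1; 14U remain.
Put S4 (26U) in rack 3; 22U remain.
Put S5 (25U) in rack 4; 23U remain.
Put S6 (11U) in rack 4; 12U remain.
Put S7 (11U) in rack 3; 11U remain.
Put S8 (12U) in rack 2; 7U remain.
Put S9 (11U) in rack 1; 3U remain.
Put S10 (28U) in rack 5; 20U remain.
Put S11 (25U) in rack 6; 23U remain.
Put S12 (28U) in rack 7; 20U remain.
Put S13 (31U) in rack 8; 17U remain.
Put S14 (35U) in rack 9; 13U remain.
Put S15 (28U) in rack 10; 20U remain.
Put S16 (11U) in rack 6; 12U remain.
Put S17 (32U) in rack 11; 16U remain.
Put S18 (27U) in rack 12; 21U remain.

12 racks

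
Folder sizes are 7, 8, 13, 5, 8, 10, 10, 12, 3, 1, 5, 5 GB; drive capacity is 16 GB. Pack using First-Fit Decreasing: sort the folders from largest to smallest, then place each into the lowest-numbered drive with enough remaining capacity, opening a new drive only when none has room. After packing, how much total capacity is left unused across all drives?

9

Sorted descending: 13, 12, 10, 10, 8, 8, 7, 5, 5, 5, 3, 1.
drive 1: place 13 GB, 3 GB left
drive 2: place 12 GB, 4 GB left
drive 3: place 10 GB, 6 GB left
drive 4: place 10 GB, 6 GB left
drive 5: place 8 GB, 8 GB left
drive 5: place 8 GB, 0 GB left
drive 6: place 7 GB, 9 GB left
drive 3: place 5 GB, 1 GB left
drive 4: place 5 GB, 1 GB left
drive 6: place 5 GB, 4 GB left
drive 1: place 3 GB, 0 GB left
drive 2: place 1 GB, 3 GB left
6 drives × 16 GB = 96 GB; used 87 GB; unused 9 GB.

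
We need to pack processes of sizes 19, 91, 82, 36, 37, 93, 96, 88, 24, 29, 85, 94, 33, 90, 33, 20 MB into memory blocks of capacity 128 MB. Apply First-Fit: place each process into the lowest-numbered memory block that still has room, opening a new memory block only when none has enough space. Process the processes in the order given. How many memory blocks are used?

memory block 1: place 19 MB, 109 MB left
memory block 1: place 91 MB, 18 MB left
memory block 2: place 82 MB, 46 MB left
memory block 2: place 36 MB, 10 MB left
memory block 3: place 37 MB, 91 MB left
memory block 4: place 93 MB, 35 MB left
memory block 5: place 96 MB, 32 MB left
memory block 3: place 88 MB, 3 MB left
memory block 4: place 24 MB, 11 MB left
memory block 5: place 29 MB, 3 MB left
memory block 6: place 85 MB, 43 MB left
memory block 7: place 94 MB, 34 MB left
memory block 6: place 33 MB, 10 MB left
memory block 8: place 90 MB, 38 MB left
memory block 7: place 33 MB, 1 MB left
memory block 8: place 20 MB, 18 MB left

8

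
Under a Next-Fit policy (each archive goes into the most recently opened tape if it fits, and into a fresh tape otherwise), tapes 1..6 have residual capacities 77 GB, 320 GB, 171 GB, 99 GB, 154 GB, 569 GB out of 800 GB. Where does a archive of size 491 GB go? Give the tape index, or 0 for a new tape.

6

Next-Fit only looks at tape 6, which has 569 GB free.
491 GB fits there.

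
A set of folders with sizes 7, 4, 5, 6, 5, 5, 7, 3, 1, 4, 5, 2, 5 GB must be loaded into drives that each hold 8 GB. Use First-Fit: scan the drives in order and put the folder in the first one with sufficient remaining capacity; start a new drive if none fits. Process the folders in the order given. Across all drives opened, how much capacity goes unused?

21

7 GB → drive 1 (remaining 1 GB)
4 GB → drive 2 (remaining 4 GB)
5 GB → drive 3 (remaining 3 GB)
6 GB → drive 4 (remaining 2 GB)
5 GB → drive 5 (remaining 3 GB)
5 GB → drive 6 (remaining 3 GB)
7 GB → drive 7 (remaining 1 GB)
3 GB → drive 2 (remaining 1 GB)
1 GB → drive 1 (remaining 0 GB)
4 GB → drive 8 (remaining 4 GB)
5 GB → drive 9 (remaining 3 GB)
2 GB → drive 3 (remaining 1 GB)
5 GB → drive 10 (remaining 3 GB)
10 drives × 8 GB = 80 GB; used 59 GB; unused 21 GB.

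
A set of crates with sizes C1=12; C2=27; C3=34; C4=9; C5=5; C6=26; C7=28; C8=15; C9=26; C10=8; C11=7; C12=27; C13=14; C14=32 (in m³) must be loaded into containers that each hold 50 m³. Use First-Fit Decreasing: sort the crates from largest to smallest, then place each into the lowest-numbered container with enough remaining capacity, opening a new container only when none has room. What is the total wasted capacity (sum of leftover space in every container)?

80

Sorted descending: 34, 32, 28, 27, 27, 26, 26, 15, 14, 12, 9, 8, 7, 5.
container 1: place 34 m³, 16 m³ left
container 2: place 32 m³, 18 m³ left
container 3: place 28 m³, 22 m³ left
container 4: place 27 m³, 23 m³ left
container 5: place 27 m³, 23 m³ left
container 6: place 26 m³, 24 m³ left
container 7: place 26 m³, 24 m³ left
container 1: place 15 m³, 1 m³ left
container 2: place 14 m³, 4 m³ left
container 3: place 12 m³, 10 m³ left
container 3: place 9 m³, 1 m³ left
container 4: place 8 m³, 15 m³ left
container 4: place 7 m³, 8 m³ left
container 4: place 5 m³, 3 m³ left
7 containers × 50 m³ = 350 m³; used 270 m³; unused 80 m³.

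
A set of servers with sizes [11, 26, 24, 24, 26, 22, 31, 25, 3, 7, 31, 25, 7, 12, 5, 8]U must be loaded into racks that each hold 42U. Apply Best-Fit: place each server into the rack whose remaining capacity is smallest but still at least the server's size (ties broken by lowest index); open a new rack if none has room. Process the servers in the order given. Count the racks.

11U → rack 1 (remaining 31U)
26U → rack 1 (remaining 5U)
24U → rack 2 (remaining 18U)
24U → rack 3 (remaining 18U)
26U → rack 4 (remaining 16U)
22U → rack 5 (remaining 20U)
31U → rack 6 (remaining 11U)
25U → rack 7 (remaining 17U)
3U → rack 1 (remaining 2U)
7U → rack 6 (remaining 4U)
31U → rack 8 (remaining 11U)
25U → rack 9 (remaining 17U)
7U → rack 8 (remaining 4U)
12U → rack 4 (remaining 4U)
5U → rack 7 (remaining 12U)
8U → rack 7 (remaining 4U)
Final racks: [11,26,3] [24] [24] [26,12] [22] [31,7] [25,5,8] [31,7] [25].

9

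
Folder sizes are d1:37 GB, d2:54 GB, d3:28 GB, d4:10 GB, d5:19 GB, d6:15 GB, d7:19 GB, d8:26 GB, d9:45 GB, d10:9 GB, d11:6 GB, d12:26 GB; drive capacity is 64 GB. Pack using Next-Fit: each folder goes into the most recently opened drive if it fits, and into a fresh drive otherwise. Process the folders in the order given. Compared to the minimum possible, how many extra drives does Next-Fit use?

Next-Fit: [37] [54] [28,10,19] [15,19,26] [45,9,6] [26] → 6 drives.
Total size 294 GB; any packing needs at least ⌈294/64⌉ = 5 drives.
An optimal packing achieves that bound: [54,10] [45,19] [37,26] [28,26,9] [19,15,6] → 5 drives.
Excess: 6 − 5 = 1.

1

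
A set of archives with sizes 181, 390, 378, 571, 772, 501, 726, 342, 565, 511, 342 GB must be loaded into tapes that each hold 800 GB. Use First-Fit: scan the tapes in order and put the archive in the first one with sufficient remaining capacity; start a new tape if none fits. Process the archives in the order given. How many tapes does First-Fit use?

181 GB → tape 1 (remaining 619 GB)
390 GB → tape 1 (remaining 229 GB)
378 GB → tape 2 (remaining 422 GB)
571 GB → tape 3 (remaining 229 GB)
772 GB → tape 4 (remaining 28 GB)
501 GB → tape 5 (remaining 299 GB)
726 GB → tape 6 (remaining 74 GB)
342 GB → tape 2 (remaining 80 GB)
565 GB → tape 7 (remaining 235 GB)
511 GB → tape 8 (remaining 289 GB)
342 GB → tape 9 (remaining 458 GB)
Final tapes: [181,390] [378,342] [571] [772] [501] [726] [565] [511] [342].

9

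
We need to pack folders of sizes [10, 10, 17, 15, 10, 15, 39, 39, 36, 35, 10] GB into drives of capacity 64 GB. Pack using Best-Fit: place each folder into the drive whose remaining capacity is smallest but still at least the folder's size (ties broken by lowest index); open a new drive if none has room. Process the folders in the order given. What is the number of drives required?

10 GB → drive 1 (remaining 54 GB)
10 GB → drive 1 (remaining 44 GB)
17 GB → drive 1 (remaining 27 GB)
15 GB → drive 1 (remaining 12 GB)
10 GB → drive 1 (remaining 2 GB)
15 GB → drive 2 (remaining 49 GB)
39 GB → drive 2 (remaining 10 GB)
39 GB → drive 3 (remaining 25 GB)
36 GB → drive 4 (remaining 28 GB)
35 GB → drive 5 (remaining 29 GB)
10 GB → drive 2 (remaining 0 GB)
Final drives: [10,10,17,15,10] [15,39,10] [39] [36] [35].

5 drives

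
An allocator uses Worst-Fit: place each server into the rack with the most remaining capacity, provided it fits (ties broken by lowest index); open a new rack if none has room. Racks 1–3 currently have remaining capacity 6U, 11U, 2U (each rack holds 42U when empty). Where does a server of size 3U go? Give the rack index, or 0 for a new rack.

2

Racks with room: rack 1 (6U), rack 2 (11U).
Most room is rack 2 with 11U free.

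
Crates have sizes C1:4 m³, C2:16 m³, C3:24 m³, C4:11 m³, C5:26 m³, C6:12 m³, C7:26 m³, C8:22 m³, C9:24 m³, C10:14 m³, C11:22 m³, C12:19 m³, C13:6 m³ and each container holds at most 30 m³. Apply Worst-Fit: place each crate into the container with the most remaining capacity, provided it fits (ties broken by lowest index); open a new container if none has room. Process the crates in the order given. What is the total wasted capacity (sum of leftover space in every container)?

C1 (4 m³) → container 1 (remaining 26 m³)
C2 (16 m³) → container 1 (remaining 10 m³)
C3 (24 m³) → container 2 (remaining 6 m³)
C4 (11 m³) → container 3 (remaining 19 m³)
C5 (26 m³) → container 4 (remaining 4 m³)
C6 (12 m³) → container 3 (remaining 7 m³)
C7 (26 m³) → container 5 (remaining 4 m³)
C8 (22 m³) → container 6 (remaining 8 m³)
C9 (24 m³) → container 7 (remaining 6 m³)
C10 (14 m³) → container 8 (remaining 16 m³)
C11 (22 m³) → container 9 (remaining 8 m³)
C12 (19 m³) → container 10 (remaining 11 m³)
C13 (6 m³) → container 8 (remaining 10 m³)
10 containers × 30 m³ = 300 m³; used 226 m³; unused 74 m³.

74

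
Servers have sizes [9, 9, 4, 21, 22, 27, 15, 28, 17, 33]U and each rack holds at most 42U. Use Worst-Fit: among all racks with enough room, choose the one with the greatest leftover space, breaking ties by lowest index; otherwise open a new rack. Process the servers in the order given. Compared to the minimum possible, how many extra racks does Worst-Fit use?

Worst-Fit: [9,9,4,17] [21,15] [22] [27] [28] [33] → 6 racks.
Total size 185U; any packing needs at least ⌈185/42⌉ = 5 racks.
An optimal packing achieves that bound: [33,9] [28,9,4] [27,15] [22,17] [21] → 5 racks.
Excess: 6 − 5 = 1.

1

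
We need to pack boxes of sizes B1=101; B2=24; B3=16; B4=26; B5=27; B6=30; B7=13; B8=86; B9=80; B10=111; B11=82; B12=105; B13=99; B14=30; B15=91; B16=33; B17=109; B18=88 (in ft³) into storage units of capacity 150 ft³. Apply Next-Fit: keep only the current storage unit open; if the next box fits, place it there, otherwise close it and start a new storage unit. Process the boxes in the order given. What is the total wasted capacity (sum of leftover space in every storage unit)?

Put B1 (101 ft³) in storage unit 1; 49 ft³ remain.
Put B2 (24 ft³) in storage unit 1; 25 ft³ remain.
Put B3 (16 ft³) in storage unit 1; 9 ft³ remain.
Put B4 (26 ft³) in storage unit 2; 124 ft³ remain.
Put B5 (27 ft³) in storage unit 2; 97 ft³ remain.
Put B6 (30 ft³) in storage unit 2; 67 ft³ remain.
Put B7 (13 ft³) in storage unit 2; 54 ft³ remain.
Put B8 (86 ft³) in storage unit 3; 64 ft³ remain.
Put B9 (80 ft³) in storage unit 4; 70 ft³ remain.
Put B10 (111 ft³) in storage unit 5; 39 ft³ remain.
Put B11 (82 ft³) in storage unit 6; 68 ft³ remain.
Put B12 (105 ft³) in storage unit 7; 45 ft³ remain.
Put B13 (99 ft³) in storage unit 8; 51 ft³ remain.
Put B14 (30 ft³) in storage unit 8; 21 ft³ remain.
Put B15 (91 ft³) in storage unit 9; 59 ft³ remain.
Put B16 (33 ft³) in storage unit 9; 26 ft³ remain.
Put B17 (109 ft³) in storage unit 10; 41 ft³ remain.
Put B18 (88 ft³) in storage unit 11; 62 ft³ remain.
11 storage units × 150 ft³ = 1650 ft³; used 1151 ft³; unused 499 ft³.

499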